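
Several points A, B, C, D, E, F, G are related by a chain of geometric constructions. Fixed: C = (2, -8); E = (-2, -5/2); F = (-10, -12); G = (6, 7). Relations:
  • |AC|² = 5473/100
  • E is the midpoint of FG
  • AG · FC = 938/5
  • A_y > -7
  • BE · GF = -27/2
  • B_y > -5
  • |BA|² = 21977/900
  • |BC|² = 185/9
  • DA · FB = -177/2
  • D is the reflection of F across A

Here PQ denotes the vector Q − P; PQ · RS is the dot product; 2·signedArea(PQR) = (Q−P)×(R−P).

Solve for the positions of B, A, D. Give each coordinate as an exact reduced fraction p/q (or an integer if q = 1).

A = (-26/5, -63/10)
B = (-2/3, -13/3)
D = (-2/5, -3/5)

1. B_x = -2/3  [line 16·x + 19·y + 93 = 0 ∩ |BC|² = 185/9]
2. B_y = -13/3  [line 16·x + 19·y + 93 = 0 ∩ |BC|² = 185/9]
   → B = (-2/3, -13/3)
3. A_x = -26/5  [line -12·x + -4·y + -438/5 = 0 ∩ |AC|² = 5473/100]
4. A_y = -63/10  [line -12·x + -4·y + -438/5 = 0 ∩ |AC|² = 5473/100]
   → A = (-26/5, -63/10)
5. D_x = -2/5  [D is the reflection of F across A]
6. D_y = -3/5  [D is the reflection of F across A]
   → D = (-2/5, -3/5)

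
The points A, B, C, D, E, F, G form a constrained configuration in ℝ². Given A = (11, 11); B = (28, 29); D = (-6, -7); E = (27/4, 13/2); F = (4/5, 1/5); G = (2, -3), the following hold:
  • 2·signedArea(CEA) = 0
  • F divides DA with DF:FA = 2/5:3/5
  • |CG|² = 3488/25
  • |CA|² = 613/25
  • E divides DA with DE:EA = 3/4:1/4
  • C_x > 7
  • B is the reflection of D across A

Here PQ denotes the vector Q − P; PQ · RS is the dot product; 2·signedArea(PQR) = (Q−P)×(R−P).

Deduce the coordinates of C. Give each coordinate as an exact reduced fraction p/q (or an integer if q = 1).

C = (38/5, 37/5)

1. C_x = 38/5  [line -9/2·x + 17/4·y + 11/4 = 0 ∩ |CG|² = 3488/25]
2. C_y = 37/5  [line -9/2·x + 17/4·y + 11/4 = 0 ∩ |CG|² = 3488/25]
   → C = (38/5, 37/5)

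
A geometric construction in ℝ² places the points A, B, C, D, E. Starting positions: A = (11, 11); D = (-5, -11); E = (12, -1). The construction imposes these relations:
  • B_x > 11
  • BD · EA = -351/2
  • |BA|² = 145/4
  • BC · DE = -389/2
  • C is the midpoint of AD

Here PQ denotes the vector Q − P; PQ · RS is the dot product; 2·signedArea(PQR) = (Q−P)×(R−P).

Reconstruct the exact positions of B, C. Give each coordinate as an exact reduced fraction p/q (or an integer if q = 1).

B = (23/2, 5)
C = (3, 0)

1. B_x = 23/2  [line 1·x + -12·y + 97/2 = 0 ∩ |BA|² = 145/4]
2. B_y = 5  [line 1·x + -12·y + 97/2 = 0 ∩ |BA|² = 145/4]
   → B = (23/2, 5)
3. C_x = 3  [BC · DE = -389/2 ∩ C is the midpoint of AD]
4. C_y = 0  [BC · DE = -389/2 ∩ C is the midpoint of AD]
   → C = (3, 0)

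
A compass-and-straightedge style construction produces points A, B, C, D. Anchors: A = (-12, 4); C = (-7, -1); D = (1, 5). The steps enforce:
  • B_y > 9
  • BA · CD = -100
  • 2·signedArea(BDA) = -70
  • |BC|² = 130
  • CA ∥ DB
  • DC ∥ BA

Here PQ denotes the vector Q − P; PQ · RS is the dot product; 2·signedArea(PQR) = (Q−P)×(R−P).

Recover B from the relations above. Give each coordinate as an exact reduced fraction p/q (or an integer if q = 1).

B = (-4, 10)

1. B_x = -4  [DC ∥ BA ∩ CA ∥ DB]
2. B_y = 10  [DC ∥ BA ∩ CA ∥ DB]
   → B = (-4, 10)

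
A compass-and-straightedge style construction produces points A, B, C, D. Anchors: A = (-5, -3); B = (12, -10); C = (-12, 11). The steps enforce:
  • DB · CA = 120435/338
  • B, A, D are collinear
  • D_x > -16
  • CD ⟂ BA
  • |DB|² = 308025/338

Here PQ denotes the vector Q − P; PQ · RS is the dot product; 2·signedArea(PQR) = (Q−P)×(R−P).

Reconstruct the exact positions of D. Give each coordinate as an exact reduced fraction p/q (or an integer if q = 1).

D = (-5379/338, 505/338)

1. D_x = -5379/338  [B, A, D are collinear ∩ CD ⟂ BA]
2. D_y = 505/338  [B, A, D are collinear ∩ CD ⟂ BA]
   → D = (-5379/338, 505/338)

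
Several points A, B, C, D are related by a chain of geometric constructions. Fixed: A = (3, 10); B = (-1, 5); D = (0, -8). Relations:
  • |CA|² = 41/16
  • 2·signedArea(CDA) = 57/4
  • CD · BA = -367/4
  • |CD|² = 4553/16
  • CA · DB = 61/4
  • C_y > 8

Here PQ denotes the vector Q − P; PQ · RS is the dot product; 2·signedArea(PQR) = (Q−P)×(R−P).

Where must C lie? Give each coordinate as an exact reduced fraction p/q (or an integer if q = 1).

C = (2, 35/4)

1. C_x = 2  [2·signedArea(CDA) = 57/4 ∩ CD · BA = -367/4]
2. C_y = 35/4  [2·signedArea(CDA) = 57/4 ∩ CD · BA = -367/4]
   → C = (2, 35/4)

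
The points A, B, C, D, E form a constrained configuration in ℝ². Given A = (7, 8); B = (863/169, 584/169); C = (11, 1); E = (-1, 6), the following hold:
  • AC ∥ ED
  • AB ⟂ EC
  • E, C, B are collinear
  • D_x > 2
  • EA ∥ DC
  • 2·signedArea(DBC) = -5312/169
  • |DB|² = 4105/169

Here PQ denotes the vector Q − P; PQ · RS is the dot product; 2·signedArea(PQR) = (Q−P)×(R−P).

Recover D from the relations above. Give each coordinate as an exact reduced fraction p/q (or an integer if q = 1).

D = (3, -1)

1. D_x = 3  [EA ∥ DC ∩ AC ∥ ED]
2. D_y = -1  [EA ∥ DC ∩ AC ∥ ED]
   → D = (3, -1)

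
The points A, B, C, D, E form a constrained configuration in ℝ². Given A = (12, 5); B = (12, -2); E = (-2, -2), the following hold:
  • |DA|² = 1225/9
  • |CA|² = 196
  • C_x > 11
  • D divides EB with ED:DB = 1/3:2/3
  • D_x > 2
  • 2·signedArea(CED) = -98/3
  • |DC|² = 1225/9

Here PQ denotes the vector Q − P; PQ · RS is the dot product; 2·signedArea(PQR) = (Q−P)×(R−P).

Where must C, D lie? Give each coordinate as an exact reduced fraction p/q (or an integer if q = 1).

1. D_x = 8/3  [D divides EB with ED:DB = 1/3:2/3]
2. D_y = -2  [D divides EB with ED:DB = 1/3:2/3]
   → D = (8/3, -2)
3. C_y = -9  [2·signedArea(CED) = -98/3]
4. C_x = 12  [|CA|² = 196]
   → C = (12, -9)

C = (12, -9)
D = (8/3, -2)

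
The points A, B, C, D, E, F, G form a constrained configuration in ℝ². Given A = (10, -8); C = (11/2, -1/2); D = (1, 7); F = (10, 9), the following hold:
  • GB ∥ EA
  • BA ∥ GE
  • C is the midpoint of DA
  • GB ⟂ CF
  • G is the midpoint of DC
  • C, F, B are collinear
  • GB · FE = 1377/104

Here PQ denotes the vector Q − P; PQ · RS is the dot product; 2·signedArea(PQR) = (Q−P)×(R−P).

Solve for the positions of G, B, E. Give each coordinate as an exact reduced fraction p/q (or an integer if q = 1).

B = (85/13, 22/13)
E = (349/52, -335/52)
G = (13/4, 13/4)

1. G_x = 13/4  [G is the midpoint of DC]
2. G_y = 13/4  [G is the midpoint of DC]
   → G = (13/4, 13/4)
3. B_x = 85/13  [C, F, B are collinear ∩ GB ⟂ CF]
4. B_y = 22/13  [C, F, B are collinear ∩ GB ⟂ CF]
   → B = (85/13, 22/13)
5. E_x = 349/52  [GB ∥ EA ∩ BA ∥ GE]
6. E_y = -335/52  [GB ∥ EA ∩ BA ∥ GE]
   → E = (349/52, -335/52)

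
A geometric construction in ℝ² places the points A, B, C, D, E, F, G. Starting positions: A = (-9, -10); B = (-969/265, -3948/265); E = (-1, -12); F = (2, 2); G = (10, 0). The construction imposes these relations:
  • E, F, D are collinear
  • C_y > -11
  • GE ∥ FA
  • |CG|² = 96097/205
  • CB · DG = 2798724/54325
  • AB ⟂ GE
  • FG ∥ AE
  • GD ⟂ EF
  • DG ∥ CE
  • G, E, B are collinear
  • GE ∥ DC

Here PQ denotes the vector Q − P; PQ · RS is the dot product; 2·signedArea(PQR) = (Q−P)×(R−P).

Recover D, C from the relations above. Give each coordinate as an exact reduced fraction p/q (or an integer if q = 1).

C = (-1857/205, -2106/205)
D = (398/205, 354/205)

1. D_x = 398/205  [E, F, D are collinear ∩ GD ⟂ EF]
2. D_y = 354/205  [E, F, D are collinear ∩ GD ⟂ EF]
   → D = (398/205, 354/205)
3. C_x = -1857/205  [DG ∥ CE ∩ GE ∥ DC]
4. C_y = -2106/205  [DG ∥ CE ∩ GE ∥ DC]
   → C = (-1857/205, -2106/205)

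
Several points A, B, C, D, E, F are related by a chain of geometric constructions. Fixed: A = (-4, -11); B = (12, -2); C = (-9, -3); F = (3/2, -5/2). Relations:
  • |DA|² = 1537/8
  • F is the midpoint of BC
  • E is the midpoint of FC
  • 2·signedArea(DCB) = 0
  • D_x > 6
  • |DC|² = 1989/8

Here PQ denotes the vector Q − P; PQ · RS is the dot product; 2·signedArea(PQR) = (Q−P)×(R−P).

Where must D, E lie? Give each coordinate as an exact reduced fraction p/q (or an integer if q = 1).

1. D_x = 27/4  [line -1·x + 21·y + 54 = 0 ∩ |DC|² = 1989/8]
2. D_y = -9/4  [line -1·x + 21·y + 54 = 0 ∩ |DC|² = 1989/8]
   → D = (27/4, -9/4)
3. E_x = -15/4  [E is the midpoint of FC]
4. E_y = -11/4  [E is the midpoint of FC]
   → E = (-15/4, -11/4)

D = (27/4, -9/4)
E = (-15/4, -11/4)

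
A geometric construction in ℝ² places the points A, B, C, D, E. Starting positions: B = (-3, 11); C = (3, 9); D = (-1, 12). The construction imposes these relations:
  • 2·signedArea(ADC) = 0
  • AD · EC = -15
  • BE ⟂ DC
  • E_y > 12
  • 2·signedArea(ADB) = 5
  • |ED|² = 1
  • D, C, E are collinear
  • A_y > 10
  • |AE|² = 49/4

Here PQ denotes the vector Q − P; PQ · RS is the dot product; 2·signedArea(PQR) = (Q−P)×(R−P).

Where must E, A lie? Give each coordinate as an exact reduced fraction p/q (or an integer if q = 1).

A = (1, 21/2)
E = (-9/5, 63/5)

1. E_x = -9/5  [D, C, E are collinear ∩ BE ⟂ DC]
2. E_y = 63/5  [D, C, E are collinear ∩ BE ⟂ DC]
   → E = (-9/5, 63/5)
3. A_x = 1  [2·signedArea(ADC) = 0 ∩ AD · EC = -15]
4. A_y = 21/2  [2·signedArea(ADC) = 0 ∩ AD · EC = -15]
   → A = (1, 21/2)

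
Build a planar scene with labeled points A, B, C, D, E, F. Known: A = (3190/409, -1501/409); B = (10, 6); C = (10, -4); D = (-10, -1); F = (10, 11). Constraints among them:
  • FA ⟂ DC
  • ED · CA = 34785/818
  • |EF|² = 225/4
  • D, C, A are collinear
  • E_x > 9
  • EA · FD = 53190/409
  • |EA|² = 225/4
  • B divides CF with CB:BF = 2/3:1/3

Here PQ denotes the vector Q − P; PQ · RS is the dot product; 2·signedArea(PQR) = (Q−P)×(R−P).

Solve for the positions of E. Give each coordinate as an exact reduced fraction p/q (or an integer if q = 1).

1. E_x = 10  [ED · CA = 34785/818 ∩ EA · FD = 53190/409]
2. E_y = 7/2  [ED · CA = 34785/818 ∩ EA · FD = 53190/409]
   → E = (10, 7/2)

E = (10, 7/2)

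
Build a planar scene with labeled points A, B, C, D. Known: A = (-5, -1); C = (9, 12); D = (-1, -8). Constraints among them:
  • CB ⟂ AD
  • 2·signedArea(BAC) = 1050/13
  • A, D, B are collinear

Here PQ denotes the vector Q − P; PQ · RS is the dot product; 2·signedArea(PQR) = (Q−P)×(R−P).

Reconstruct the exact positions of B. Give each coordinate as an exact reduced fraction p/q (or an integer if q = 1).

B = (-93/13, 36/13)

1. B_x = -93/13  [A, D, B are collinear ∩ CB ⟂ AD]
2. B_y = 36/13  [A, D, B are collinear ∩ CB ⟂ AD]
   → B = (-93/13, 36/13)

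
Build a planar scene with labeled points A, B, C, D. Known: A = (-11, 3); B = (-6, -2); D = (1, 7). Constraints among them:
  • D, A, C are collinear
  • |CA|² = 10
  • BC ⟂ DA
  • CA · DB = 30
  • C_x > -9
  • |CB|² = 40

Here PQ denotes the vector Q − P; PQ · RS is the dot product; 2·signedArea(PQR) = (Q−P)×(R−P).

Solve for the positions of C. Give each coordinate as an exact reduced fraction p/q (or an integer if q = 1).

C = (-8, 4)

1. C_x = -8  [D, A, C are collinear ∩ BC ⟂ DA]
2. C_y = 4  [D, A, C are collinear ∩ BC ⟂ DA]
   → C = (-8, 4)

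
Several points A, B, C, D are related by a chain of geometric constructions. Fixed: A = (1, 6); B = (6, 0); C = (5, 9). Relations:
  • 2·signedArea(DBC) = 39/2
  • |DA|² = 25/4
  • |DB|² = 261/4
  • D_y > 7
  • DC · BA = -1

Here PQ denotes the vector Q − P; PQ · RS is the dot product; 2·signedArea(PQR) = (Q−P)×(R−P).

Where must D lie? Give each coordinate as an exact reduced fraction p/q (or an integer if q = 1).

1. D_x = 3  [DC · BA = -1 ∩ 2·signedArea(DBC) = 39/2]
2. D_y = 15/2  [DC · BA = -1 ∩ 2·signedArea(DBC) = 39/2]
   → D = (3, 15/2)

D = (3, 15/2)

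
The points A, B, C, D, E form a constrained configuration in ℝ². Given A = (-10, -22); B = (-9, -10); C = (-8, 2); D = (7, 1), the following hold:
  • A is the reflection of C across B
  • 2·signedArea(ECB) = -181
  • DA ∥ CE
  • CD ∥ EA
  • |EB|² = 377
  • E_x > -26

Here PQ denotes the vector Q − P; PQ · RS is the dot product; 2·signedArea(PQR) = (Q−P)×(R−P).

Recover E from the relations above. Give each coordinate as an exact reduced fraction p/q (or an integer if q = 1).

E = (-25, -21)

1. E_x = -25  [CD ∥ EA ∩ DA ∥ CE]
2. E_y = -21  [CD ∥ EA ∩ DA ∥ CE]
   → E = (-25, -21)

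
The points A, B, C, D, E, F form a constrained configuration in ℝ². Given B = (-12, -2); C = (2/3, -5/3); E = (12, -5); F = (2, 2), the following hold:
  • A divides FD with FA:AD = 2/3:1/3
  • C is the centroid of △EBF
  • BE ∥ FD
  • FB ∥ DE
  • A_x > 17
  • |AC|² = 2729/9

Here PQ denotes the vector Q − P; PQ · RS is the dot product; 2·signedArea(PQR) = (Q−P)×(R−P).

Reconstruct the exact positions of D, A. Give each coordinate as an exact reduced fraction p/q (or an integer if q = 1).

1. D_x = 26  [FB ∥ DE ∩ BE ∥ FD]
2. D_y = -1  [FB ∥ DE ∩ BE ∥ FD]
   → D = (26, -1)
3. A_x = 18  [A divides FD with FA:AD = 2/3:1/3]
4. A_y = 0  [A divides FD with FA:AD = 2/3:1/3]
   → A = (18, 0)

A = (18, 0)
D = (26, -1)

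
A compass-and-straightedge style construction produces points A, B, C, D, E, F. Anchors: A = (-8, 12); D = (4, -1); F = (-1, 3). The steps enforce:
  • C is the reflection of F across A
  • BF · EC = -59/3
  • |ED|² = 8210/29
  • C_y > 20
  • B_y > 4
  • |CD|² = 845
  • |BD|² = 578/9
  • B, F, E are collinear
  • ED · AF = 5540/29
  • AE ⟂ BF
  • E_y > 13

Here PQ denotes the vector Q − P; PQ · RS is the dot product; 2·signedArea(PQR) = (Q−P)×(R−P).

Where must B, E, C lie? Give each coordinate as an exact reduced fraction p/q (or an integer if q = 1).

1. E_x = -147/29  [line -7·x + 9·y + -4467/29 = 0 ∩ |ED|² = 8210/29]
2. E_y = 382/29  [line -7·x + 9·y + -4467/29 = 0 ∩ |ED|² = 8210/29]
   → E = (-147/29, 382/29)
3. C_x = -15  [C is the reflection of F across A]
4. C_y = 21  [C is the reflection of F across A]
   → C = (-15, 21)
5. B_x = -5/3  [BF · EC = -59/3 ∩ B, F, E are collinear]
6. B_y = 14/3  [BF · EC = -59/3 ∩ B, F, E are collinear]
   → B = (-5/3, 14/3)

B = (-5/3, 14/3)
C = (-15, 21)
E = (-147/29, 382/29)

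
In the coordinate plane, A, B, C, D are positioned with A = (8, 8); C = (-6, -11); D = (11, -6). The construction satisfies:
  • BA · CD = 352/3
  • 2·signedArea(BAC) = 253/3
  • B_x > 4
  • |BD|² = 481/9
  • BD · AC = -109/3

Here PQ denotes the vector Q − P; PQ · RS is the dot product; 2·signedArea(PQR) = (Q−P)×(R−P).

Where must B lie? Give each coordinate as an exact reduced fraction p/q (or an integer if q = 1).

B = (13/3, -3)

1. B_x = 13/3  [BA · CD = 352/3 ∩ BD · AC = -109/3]
2. B_y = -3  [BA · CD = 352/3 ∩ BD · AC = -109/3]
   → B = (13/3, -3)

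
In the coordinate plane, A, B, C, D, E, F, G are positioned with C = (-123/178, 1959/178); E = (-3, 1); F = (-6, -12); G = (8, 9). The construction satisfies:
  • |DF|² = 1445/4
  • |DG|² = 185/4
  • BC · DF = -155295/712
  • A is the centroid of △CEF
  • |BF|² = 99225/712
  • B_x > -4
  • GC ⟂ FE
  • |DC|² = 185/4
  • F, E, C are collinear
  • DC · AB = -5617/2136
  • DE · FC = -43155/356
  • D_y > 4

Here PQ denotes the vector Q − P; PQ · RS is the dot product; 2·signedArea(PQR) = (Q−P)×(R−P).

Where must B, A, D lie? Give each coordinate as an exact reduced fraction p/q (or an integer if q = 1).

A = (-575/178, 1/534)
B = (-1191/356, -177/356)
D = (5/2, 5)

1. A_x = -575/178  [A is the centroid of △CEF]
2. A_y = 1/534  [A is the centroid of △CEF]
   → A = (-575/178, 1/534)
3. D_x = 5/2  [line -945/178·x + -4095/178·y + 45675/356 = 0 ∩ |DG|² = 185/4]
4. D_y = 5  [line -945/178·x + -4095/178·y + 45675/356 = 0 ∩ |DG|² = 185/4]
   → D = (5/2, 5)
5. B_x = -1191/356  [BC · DF = -155295/712 ∩ DC · AB = -5617/2136]
6. B_y = -177/356  [BC · DF = -155295/712 ∩ DC · AB = -5617/2136]
   → B = (-1191/356, -177/356)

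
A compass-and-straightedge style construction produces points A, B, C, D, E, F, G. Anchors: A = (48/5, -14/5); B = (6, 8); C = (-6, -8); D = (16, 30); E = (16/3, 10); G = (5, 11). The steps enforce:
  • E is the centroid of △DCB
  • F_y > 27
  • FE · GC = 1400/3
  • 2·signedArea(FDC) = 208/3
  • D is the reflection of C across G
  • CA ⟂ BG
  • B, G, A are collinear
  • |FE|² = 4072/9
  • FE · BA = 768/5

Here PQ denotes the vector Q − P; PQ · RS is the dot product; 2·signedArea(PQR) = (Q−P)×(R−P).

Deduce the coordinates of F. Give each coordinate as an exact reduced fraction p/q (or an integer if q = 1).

F = (50/3, 28)

1. F_x = 50/3  [2·signedArea(FDC) = 208/3 ∩ FE · GC = 1400/3]
2. F_y = 28  [2·signedArea(FDC) = 208/3 ∩ FE · GC = 1400/3]
   → F = (50/3, 28)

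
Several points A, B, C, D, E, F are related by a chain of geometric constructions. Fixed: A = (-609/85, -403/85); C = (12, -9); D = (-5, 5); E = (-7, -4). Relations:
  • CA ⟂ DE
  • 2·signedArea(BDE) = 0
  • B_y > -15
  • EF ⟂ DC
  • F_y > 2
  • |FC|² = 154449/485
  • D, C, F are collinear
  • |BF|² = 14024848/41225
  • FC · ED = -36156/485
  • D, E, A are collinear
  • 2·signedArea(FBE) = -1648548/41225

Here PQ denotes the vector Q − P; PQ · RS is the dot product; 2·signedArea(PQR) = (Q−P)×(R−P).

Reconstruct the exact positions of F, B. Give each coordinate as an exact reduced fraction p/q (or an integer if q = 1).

1. F_x = -861/485  [D, C, F are collinear ∩ EF ⟂ DC]
2. F_y = 1137/485  [D, C, F are collinear ∩ EF ⟂ DC]
   → F = (-861/485, 1137/485)
3. B_x = -793/85  [2·signedArea(BDE) = 0 ∩ 2·signedArea(FBE) = -1648548/41225]
4. B_y = -1231/85  [2·signedArea(BDE) = 0 ∩ 2·signedArea(FBE) = -1648548/41225]
   → B = (-793/85, -1231/85)

B = (-793/85, -1231/85)
F = (-861/485, 1137/485)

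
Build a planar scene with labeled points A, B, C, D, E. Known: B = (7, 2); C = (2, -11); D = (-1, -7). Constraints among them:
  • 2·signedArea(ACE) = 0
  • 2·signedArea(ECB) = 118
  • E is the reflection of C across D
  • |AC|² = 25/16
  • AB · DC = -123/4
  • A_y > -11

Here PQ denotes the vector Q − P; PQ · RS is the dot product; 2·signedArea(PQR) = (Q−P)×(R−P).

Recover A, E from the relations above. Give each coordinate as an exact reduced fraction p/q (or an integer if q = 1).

1. A_x = 5/4  [line -3·x + 4·y + 175/4 = 0 ∩ |AC|² = 25/16]
2. A_y = -10  [line -3·x + 4·y + 175/4 = 0 ∩ |AC|² = 25/16]
   → A = (5/4, -10)
3. E_x = -4  [2·signedArea(ACE) = 0 ∩ E is the reflection of C across D]
4. E_y = -3  [2·signedArea(ACE) = 0 ∩ E is the reflection of C across D]
   → E = (-4, -3)

A = (5/4, -10)
E = (-4, -3)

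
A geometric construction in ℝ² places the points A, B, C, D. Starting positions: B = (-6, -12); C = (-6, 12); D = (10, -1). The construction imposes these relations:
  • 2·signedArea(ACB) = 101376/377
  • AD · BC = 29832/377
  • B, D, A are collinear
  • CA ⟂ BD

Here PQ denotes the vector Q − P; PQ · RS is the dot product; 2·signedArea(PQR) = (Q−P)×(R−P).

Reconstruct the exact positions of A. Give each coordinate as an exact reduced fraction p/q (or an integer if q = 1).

1. A_x = 1962/377  [B, D, A are collinear ∩ CA ⟂ BD]
2. A_y = -1620/377  [B, D, A are collinear ∩ CA ⟂ BD]
   → A = (1962/377, -1620/377)

A = (1962/377, -1620/377)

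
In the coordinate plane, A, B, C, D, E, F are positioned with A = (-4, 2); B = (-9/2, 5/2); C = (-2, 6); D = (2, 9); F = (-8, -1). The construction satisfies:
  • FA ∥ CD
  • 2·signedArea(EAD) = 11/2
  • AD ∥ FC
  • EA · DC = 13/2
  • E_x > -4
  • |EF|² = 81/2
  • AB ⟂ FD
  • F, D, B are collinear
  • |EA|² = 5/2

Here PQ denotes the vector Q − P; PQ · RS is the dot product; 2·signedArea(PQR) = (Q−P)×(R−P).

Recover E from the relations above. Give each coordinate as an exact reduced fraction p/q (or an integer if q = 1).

1. E_x = -7/2  [2·signedArea(EAD) = 11/2 ∩ EA · DC = 13/2]
2. E_y = 7/2  [2·signedArea(EAD) = 11/2 ∩ EA · DC = 13/2]
   → E = (-7/2, 7/2)

E = (-7/2, 7/2)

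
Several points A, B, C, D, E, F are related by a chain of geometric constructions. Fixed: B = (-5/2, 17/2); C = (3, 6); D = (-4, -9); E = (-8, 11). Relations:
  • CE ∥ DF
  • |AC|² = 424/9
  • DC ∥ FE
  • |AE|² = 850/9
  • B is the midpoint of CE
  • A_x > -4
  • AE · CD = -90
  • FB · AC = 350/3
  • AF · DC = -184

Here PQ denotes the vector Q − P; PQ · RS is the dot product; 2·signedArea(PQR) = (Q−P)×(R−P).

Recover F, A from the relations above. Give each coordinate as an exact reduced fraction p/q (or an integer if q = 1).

1. F_x = -15  [DC ∥ FE ∩ CE ∥ DF]
2. F_y = -4  [DC ∥ FE ∩ CE ∥ DF]
   → F = (-15, -4)
3. A_x = -3  [AE · CD = -90 ∩ FB · AC = 350/3]
4. A_y = 8/3  [AE · CD = -90 ∩ FB · AC = 350/3]
   → A = (-3, 8/3)

A = (-3, 8/3)
F = (-15, -4)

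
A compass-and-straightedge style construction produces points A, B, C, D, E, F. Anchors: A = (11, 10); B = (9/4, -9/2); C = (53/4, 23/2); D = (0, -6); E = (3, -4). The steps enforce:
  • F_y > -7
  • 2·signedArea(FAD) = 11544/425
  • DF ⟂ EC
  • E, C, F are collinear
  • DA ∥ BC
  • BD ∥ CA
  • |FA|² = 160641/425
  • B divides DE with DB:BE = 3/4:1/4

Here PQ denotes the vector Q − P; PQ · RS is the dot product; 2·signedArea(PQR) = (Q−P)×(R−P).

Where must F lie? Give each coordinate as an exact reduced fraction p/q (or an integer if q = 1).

1. F_x = 496/425  [E, C, F are collinear ∩ DF ⟂ EC]
2. F_y = -2878/425  [E, C, F are collinear ∩ DF ⟂ EC]
   → F = (496/425, -2878/425)

F = (496/425, -2878/425)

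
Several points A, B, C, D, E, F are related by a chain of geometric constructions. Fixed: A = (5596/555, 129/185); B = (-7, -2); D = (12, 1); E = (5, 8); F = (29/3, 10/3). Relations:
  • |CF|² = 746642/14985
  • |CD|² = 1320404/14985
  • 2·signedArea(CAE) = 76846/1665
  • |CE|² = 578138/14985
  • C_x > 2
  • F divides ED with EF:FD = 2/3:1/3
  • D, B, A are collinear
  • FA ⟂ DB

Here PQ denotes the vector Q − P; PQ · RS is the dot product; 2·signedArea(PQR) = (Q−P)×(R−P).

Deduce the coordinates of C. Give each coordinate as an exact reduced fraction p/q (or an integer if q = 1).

1. C_x = 4486/1665  [line -1351/185·x + -2821/555·y + 51653/1665 = 0 ∩ |CE|² = 578138/14985]
2. C_y = 413/185  [line -1351/185·x + -2821/555·y + 51653/1665 = 0 ∩ |CE|² = 578138/14985]
   → C = (4486/1665, 413/185)

C = (4486/1665, 413/185)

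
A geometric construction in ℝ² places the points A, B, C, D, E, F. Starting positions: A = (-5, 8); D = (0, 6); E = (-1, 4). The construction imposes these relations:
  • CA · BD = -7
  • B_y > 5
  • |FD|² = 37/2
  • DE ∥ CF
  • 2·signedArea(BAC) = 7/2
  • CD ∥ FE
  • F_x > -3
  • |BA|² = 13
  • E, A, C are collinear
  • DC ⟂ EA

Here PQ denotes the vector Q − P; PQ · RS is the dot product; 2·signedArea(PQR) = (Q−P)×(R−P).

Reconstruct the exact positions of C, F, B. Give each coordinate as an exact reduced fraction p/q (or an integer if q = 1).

1. C_x = -3/2  [E, A, C are collinear ∩ DC ⟂ EA]
2. C_y = 9/2  [E, A, C are collinear ∩ DC ⟂ EA]
   → C = (-3/2, 9/2)
3. F_x = -5/2  [CD ∥ FE ∩ DE ∥ CF]
4. F_y = 5/2  [CD ∥ FE ∩ DE ∥ CF]
   → F = (-5/2, 5/2)
5. B_x = -2  [2·signedArea(BAC) = 7/2 ∩ CA · BD = -7]
6. B_y = 6  [2·signedArea(BAC) = 7/2 ∩ CA · BD = -7]
   → B = (-2, 6)

B = (-2, 6)
C = (-3/2, 9/2)
F = (-5/2, 5/2)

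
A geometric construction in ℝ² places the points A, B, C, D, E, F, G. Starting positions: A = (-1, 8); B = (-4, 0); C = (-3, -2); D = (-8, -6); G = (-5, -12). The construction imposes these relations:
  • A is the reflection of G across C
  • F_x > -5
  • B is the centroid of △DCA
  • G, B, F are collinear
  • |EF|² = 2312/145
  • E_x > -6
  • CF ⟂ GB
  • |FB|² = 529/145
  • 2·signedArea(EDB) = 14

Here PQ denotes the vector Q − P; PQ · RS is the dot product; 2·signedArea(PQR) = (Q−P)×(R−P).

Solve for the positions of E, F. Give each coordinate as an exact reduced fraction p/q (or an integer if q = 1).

1. F_x = -603/145  [G, B, F are collinear ∩ CF ⟂ GB]
2. F_y = -276/145  [G, B, F are collinear ∩ CF ⟂ GB]
   → F = (-603/145, -276/145)
3. E_x = -5  [line -6·x + 4·y + -38 = 0 ∩ |EF|² = 2312/145]
4. E_y = 2  [line -6·x + 4·y + -38 = 0 ∩ |EF|² = 2312/145]
   → E = (-5, 2)

E = (-5, 2)
F = (-603/145, -276/145)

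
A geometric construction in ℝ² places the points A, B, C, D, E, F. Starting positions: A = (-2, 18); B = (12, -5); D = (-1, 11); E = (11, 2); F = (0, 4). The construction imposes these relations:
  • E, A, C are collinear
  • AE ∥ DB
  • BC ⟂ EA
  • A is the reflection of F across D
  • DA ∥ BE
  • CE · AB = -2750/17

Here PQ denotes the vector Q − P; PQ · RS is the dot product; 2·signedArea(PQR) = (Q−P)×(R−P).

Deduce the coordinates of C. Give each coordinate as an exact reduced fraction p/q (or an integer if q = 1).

1. C_x = 252/17  [E, A, C are collinear ∩ BC ⟂ EA]
2. C_y = -46/17  [E, A, C are collinear ∩ BC ⟂ EA]
   → C = (252/17, -46/17)

C = (252/17, -46/17)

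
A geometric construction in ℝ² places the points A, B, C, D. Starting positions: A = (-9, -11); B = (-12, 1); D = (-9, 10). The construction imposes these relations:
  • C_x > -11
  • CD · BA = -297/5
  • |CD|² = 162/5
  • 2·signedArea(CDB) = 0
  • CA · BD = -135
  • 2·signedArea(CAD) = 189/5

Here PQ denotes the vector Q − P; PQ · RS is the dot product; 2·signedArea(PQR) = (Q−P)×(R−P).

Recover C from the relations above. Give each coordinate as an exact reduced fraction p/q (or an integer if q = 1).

1. C_x = -54/5  [2·signedArea(CDB) = 0 ∩ CA · BD = -135]
2. C_y = 23/5  [2·signedArea(CDB) = 0 ∩ CA · BD = -135]
   → C = (-54/5, 23/5)

C = (-54/5, 23/5)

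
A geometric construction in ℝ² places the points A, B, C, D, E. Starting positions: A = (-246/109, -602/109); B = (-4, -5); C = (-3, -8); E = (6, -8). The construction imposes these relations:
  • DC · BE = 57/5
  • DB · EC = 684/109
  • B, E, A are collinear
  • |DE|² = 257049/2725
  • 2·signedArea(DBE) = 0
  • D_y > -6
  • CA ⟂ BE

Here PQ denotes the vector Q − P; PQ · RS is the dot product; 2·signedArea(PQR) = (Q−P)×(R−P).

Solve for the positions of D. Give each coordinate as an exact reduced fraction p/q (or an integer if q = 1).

1. D_x = -360/109  [2·signedArea(DBE) = 0 ∩ DB · EC = 684/109]
2. D_y = -2839/545  [2·signedArea(DBE) = 0 ∩ DB · EC = 684/109]
   → D = (-360/109, -2839/545)

D = (-360/109, -2839/545)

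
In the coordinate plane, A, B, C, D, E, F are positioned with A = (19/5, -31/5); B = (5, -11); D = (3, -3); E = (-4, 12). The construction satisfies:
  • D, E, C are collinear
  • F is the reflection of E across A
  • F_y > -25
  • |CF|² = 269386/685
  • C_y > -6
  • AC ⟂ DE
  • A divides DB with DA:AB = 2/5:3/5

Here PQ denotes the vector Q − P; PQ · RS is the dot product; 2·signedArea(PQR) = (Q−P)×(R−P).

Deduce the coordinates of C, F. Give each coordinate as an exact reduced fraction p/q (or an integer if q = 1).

1. C_x = 2993/685  [D, E, C are collinear ∩ AC ⟂ DE]
2. C_y = -813/137  [D, E, C are collinear ∩ AC ⟂ DE]
   → C = (2993/685, -813/137)
3. F_x = 58/5  [F is the reflection of E across A]
4. F_y = -122/5  [F is the reflection of E across A]
   → F = (58/5, -122/5)

C = (2993/685, -813/137)
F = (58/5, -122/5)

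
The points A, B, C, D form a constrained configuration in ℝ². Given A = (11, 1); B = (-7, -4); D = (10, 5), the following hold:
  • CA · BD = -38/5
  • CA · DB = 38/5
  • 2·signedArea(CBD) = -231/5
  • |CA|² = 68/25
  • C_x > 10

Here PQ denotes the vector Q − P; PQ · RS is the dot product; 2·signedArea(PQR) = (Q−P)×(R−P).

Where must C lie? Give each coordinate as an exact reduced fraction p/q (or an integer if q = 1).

C = (53/5, 13/5)

1. C_x = 53/5  [CA · BD = -38/5 ∩ 2·signedArea(CBD) = -231/5]
2. C_y = 13/5  [CA · BD = -38/5 ∩ 2·signedArea(CBD) = -231/5]
   → C = (53/5, 13/5)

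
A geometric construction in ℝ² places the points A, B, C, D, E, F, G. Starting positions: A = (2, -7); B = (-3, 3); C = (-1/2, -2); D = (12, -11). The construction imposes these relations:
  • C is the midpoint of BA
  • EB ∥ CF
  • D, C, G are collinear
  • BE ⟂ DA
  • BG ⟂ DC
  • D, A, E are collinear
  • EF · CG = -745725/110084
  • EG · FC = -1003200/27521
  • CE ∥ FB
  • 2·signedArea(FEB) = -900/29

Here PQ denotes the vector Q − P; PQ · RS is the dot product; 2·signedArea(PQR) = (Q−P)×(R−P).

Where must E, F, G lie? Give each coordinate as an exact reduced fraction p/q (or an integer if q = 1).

1. E_x = -167/29  [D, A, E are collinear ∩ BE ⟂ DA]
2. E_y = -113/29  [D, A, E are collinear ∩ BE ⟂ DA]
   → E = (-167/29, -113/29)
3. F_x = 131/58  [CE ∥ FB ∩ EB ∥ CF]
4. F_y = 142/29  [CE ∥ FB ∩ EB ∥ CF]
   → F = (131/58, 142/29)
5. G_x = -4287/949  [D, C, G are collinear ∩ BG ⟂ DC]
6. G_y = 847/949  [D, C, G are collinear ∩ BG ⟂ DC]
   → G = (-4287/949, 847/949)

E = (-167/29, -113/29)
F = (131/58, 142/29)
G = (-4287/949, 847/949)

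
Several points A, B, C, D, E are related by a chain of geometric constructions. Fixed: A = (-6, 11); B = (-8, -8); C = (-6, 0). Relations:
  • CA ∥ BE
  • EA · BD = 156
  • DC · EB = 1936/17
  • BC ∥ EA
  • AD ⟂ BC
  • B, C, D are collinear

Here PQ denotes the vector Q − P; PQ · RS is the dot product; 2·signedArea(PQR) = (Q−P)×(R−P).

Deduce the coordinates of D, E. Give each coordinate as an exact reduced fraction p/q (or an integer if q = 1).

D = (-58/17, 176/17)
E = (-8, 3)

1. D_x = -58/17  [B, C, D are collinear ∩ AD ⟂ BC]
2. D_y = 176/17  [B, C, D are collinear ∩ AD ⟂ BC]
   → D = (-58/17, 176/17)
3. E_x = -8  [BC ∥ EA ∩ CA ∥ BE]
4. E_y = 3  [BC ∥ EA ∩ CA ∥ BE]
   → E = (-8, 3)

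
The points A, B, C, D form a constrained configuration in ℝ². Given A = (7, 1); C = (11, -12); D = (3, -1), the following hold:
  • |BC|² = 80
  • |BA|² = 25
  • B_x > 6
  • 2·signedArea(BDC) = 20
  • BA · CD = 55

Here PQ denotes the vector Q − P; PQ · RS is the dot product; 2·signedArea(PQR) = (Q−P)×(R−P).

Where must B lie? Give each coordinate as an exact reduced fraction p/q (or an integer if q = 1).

B = (7, -4)

1. B_x = 7  [2·signedArea(BDC) = 20 ∩ BA · CD = 55]
2. B_y = -4  [2·signedArea(BDC) = 20 ∩ BA · CD = 55]
   → B = (7, -4)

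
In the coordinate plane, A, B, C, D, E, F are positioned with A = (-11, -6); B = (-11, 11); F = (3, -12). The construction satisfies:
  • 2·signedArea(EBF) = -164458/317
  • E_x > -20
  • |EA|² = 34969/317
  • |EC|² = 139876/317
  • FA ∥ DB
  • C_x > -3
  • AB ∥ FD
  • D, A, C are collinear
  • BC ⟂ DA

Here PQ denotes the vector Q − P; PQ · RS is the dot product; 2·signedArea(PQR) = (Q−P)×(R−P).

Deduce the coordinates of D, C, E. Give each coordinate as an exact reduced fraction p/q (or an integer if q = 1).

C = (-869/317, 155/317)
D = (3, 5)
E = (-6105/317, -3959/317)

1. D_x = 3  [FA ∥ DB ∩ AB ∥ FD]
2. D_y = 5  [FA ∥ DB ∩ AB ∥ FD]
   → D = (3, 5)
3. C_x = -869/317  [D, A, C are collinear ∩ BC ⟂ DA]
4. C_y = 155/317  [D, A, C are collinear ∩ BC ⟂ DA]
   → C = (-869/317, 155/317)
5. E_x = -6105/317  [line 23·x + 14·y + 195841/317 = 0 ∩ |EA|² = 34969/317]
6. E_y = -3959/317  [line 23·x + 14·y + 195841/317 = 0 ∩ |EA|² = 34969/317]
   → E = (-6105/317, -3959/317)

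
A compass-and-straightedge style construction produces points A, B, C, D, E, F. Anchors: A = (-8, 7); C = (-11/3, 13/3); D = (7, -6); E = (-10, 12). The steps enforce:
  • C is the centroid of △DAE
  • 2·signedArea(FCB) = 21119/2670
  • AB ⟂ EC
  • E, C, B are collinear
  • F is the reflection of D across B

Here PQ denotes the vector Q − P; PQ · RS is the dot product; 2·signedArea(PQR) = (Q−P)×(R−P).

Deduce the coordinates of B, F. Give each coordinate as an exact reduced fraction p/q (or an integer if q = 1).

1. B_x = -5993/890  [E, C, B are collinear ∩ AB ⟂ EC]
2. B_y = 7161/890  [E, C, B are collinear ∩ AB ⟂ EC]
   → B = (-5993/890, 7161/890)
3. F_x = -9108/445  [F is the reflection of D across B]
4. F_y = 9831/445  [F is the reflection of D across B]
   → F = (-9108/445, 9831/445)

B = (-5993/890, 7161/890)
F = (-9108/445, 9831/445)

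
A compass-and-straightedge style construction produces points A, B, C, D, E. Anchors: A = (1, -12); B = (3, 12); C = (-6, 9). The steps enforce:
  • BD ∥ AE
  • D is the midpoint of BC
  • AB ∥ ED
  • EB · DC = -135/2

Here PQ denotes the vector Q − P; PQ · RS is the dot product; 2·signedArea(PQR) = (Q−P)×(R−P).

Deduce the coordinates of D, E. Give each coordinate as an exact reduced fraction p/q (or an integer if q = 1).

D = (-3/2, 21/2)
E = (-7/2, -27/2)

1. D_x = -3/2  [D is the midpoint of BC]
2. D_y = 21/2  [D is the midpoint of BC]
   → D = (-3/2, 21/2)
3. E_x = -7/2  [AB ∥ ED ∩ BD ∥ AE]
4. E_y = -27/2  [AB ∥ ED ∩ BD ∥ AE]
   → E = (-7/2, -27/2)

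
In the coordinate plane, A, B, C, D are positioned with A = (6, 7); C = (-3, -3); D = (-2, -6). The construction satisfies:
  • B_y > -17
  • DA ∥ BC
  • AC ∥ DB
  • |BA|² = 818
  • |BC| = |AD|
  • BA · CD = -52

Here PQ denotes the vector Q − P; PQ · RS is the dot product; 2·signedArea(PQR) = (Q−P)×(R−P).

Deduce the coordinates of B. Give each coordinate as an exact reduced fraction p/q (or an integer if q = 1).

B = (-11, -16)

1. B_x = -11  [DA ∥ BC ∩ AC ∥ DB]
2. B_y = -16  [DA ∥ BC ∩ AC ∥ DB]
   → B = (-11, -16)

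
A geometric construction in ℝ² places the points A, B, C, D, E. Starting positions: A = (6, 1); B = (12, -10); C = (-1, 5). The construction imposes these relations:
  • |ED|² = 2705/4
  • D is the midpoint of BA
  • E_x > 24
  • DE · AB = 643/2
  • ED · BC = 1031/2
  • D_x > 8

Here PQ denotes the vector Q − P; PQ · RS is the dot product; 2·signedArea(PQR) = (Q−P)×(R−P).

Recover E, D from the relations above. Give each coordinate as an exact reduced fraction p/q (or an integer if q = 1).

1. D_x = 9  [D is the midpoint of BA]
2. D_y = -9/2  [D is the midpoint of BA]
   → D = (9, -9/2)
3. E_x = 25  [ED · BC = 1031/2 ∩ DE · AB = 643/2]
4. E_y = -25  [ED · BC = 1031/2 ∩ DE · AB = 643/2]
   → E = (25, -25)

D = (9, -9/2)
E = (25, -25)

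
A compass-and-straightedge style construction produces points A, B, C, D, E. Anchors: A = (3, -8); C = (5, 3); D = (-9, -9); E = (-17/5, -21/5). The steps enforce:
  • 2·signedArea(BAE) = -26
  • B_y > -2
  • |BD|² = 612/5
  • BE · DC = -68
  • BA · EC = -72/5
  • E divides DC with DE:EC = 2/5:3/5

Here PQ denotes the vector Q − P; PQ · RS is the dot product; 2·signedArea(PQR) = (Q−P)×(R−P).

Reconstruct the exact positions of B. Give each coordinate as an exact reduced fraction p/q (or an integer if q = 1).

1. B_x = -3/5  [BA · EC = -72/5 ∩ 2·signedArea(BAE) = -26]
2. B_y = -9/5  [BA · EC = -72/5 ∩ 2·signedArea(BAE) = -26]
   → B = (-3/5, -9/5)

B = (-3/5, -9/5)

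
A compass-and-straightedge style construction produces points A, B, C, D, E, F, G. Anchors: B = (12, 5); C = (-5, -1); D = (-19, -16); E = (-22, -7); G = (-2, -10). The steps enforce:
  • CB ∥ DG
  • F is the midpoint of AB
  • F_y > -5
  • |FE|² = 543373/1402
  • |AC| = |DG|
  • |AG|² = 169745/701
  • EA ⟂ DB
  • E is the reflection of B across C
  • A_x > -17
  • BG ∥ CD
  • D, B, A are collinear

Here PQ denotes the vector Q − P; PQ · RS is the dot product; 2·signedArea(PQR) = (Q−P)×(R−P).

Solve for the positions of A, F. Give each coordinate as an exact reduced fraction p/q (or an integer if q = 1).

A = (-11831/701, -10208/701)
F = (-3419/1402, -6703/1402)

1. A_x = -11831/701  [D, B, A are collinear ∩ EA ⟂ DB]
2. A_y = -10208/701  [D, B, A are collinear ∩ EA ⟂ DB]
   → A = (-11831/701, -10208/701)
3. F_x = -3419/1402  [F is the midpoint of AB]
4. F_y = -6703/1402  [F is the midpoint of AB]
   → F = (-3419/1402, -6703/1402)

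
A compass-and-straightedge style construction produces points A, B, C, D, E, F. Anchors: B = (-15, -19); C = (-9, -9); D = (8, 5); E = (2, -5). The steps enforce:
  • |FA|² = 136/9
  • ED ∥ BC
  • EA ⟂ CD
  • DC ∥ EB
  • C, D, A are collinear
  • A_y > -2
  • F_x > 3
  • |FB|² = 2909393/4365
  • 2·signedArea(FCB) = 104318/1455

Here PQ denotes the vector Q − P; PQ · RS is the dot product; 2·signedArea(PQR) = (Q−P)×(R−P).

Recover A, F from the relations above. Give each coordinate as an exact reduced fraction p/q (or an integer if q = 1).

1. A_x = -234/485  [C, D, A are collinear ∩ EA ⟂ CD]
2. A_y = -963/485  [C, D, A are collinear ∩ EA ⟂ CD]
   → A = (-234/485, -963/485)
3. F_x = 4616/1455  [line 10·x + -6·y + -51938/1455 = 0 ∩ |FA|² = 136/9]
4. F_y = -321/485  [line 10·x + -6·y + -51938/1455 = 0 ∩ |FA|² = 136/9]
   → F = (4616/1455, -321/485)

A = (-234/485, -963/485)
F = (4616/1455, -321/485)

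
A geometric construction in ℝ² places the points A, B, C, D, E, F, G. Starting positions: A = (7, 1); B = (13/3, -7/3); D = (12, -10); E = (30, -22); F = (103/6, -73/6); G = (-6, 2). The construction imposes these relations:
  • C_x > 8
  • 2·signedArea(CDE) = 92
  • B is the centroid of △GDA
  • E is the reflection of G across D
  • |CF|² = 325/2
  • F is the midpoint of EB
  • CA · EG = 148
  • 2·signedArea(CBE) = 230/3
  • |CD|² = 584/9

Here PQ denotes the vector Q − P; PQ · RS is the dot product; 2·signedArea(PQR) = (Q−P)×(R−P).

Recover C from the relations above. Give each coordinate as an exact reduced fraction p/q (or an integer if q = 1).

C = (26/3, -8/3)

1. C_x = 26/3  [2·signedArea(CDE) = 92 ∩ 2·signedArea(CBE) = 230/3]
2. C_y = -8/3  [2·signedArea(CDE) = 92 ∩ 2·signedArea(CBE) = 230/3]
   → C = (26/3, -8/3)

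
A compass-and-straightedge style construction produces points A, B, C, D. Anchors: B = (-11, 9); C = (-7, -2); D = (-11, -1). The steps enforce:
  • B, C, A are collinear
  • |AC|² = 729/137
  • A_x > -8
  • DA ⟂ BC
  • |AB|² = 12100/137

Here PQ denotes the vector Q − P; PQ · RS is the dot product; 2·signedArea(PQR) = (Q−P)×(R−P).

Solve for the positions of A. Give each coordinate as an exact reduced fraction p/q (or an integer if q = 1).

1. A_x = -1067/137  [B, C, A are collinear ∩ DA ⟂ BC]
2. A_y = 23/137  [B, C, A are collinear ∩ DA ⟂ BC]
   → A = (-1067/137, 23/137)

A = (-1067/137, 23/137)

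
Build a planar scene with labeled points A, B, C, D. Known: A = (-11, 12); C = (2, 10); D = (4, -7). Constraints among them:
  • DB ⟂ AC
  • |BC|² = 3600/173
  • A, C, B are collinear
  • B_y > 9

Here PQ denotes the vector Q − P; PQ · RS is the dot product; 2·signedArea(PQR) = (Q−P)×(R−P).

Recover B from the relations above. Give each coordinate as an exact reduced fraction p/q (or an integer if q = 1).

1. B_x = 1126/173  [A, C, B are collinear ∩ DB ⟂ AC]
2. B_y = 1610/173  [A, C, B are collinear ∩ DB ⟂ AC]
   → B = (1126/173, 1610/173)

B = (1126/173, 1610/173)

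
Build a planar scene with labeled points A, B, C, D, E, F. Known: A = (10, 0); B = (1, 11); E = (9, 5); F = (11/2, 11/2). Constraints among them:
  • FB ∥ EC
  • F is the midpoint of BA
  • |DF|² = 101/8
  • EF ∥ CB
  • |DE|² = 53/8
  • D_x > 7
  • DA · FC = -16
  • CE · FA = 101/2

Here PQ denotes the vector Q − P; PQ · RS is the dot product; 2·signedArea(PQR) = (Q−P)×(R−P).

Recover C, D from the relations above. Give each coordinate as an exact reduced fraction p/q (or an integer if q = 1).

1. C_x = 9/2  [EF ∥ CB ∩ FB ∥ EC]
2. C_y = 21/2  [EF ∥ CB ∩ FB ∥ EC]
   → C = (9/2, 21/2)
3. D_x = 31/4  [line 1·x + -5·y + 6 = 0 ∩ |DF|² = 101/8]
4. D_y = 11/4  [line 1·x + -5·y + 6 = 0 ∩ |DF|² = 101/8]
   → D = (31/4, 11/4)

C = (9/2, 21/2)
D = (31/4, 11/4)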